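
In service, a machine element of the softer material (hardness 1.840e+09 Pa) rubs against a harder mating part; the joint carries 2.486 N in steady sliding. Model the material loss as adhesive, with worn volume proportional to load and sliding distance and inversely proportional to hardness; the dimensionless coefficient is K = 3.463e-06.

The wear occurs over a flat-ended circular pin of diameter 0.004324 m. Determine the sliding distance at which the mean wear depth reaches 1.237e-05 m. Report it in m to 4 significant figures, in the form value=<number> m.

The algebra maintains full float precision; intermediate values appear rounded; a single final rounding, at 4 significant digits.
Contact area A = π·d²/4 = π·(0.004324 m)²/4 = 1.468e-05 m².
Restated in SI base units: W = 2.486 N, H = 1.840e+09 Pa, K = 3.463e-06.
Permissible volume V_lim = h_lim·A = 1.237e-05 · 1.468e-05 = 1.816e-10 m³.
Life L = V_lim·H/(K·W) = 1.816e-10 · 1.840e+09 / (3.463e-06 · 2.486) = 3.882e+04 m.

value=3.882e+04 m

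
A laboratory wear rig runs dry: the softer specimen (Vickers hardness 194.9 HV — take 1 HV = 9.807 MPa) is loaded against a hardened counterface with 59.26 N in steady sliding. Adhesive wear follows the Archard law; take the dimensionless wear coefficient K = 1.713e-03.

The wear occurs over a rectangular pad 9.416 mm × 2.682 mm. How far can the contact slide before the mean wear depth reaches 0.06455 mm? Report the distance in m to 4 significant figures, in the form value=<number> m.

The intermediates are displayed rounded — the algebra carries full float precision — one last rounding to 4 significant digits.
Convert: Hardness H = 194.9 HV × 9.807 MPa/HV = 1911 MPa = 1.911e+09 Pa.
Convert: Pad sides 9.416 mm × 2.682 mm = 0.009416 m × 0.002682 m. Contact area A = 0.009416 m × 0.002682 m = 2.525e-05 m².
Convert: Depth limit h_lim = 0.06455 mm = 6.455e-05 m.
Working in SI base units: W = 59.26 N, H = 1.911e+09 Pa, K = 1.713e-03.
Wearable volume V_lim = h_lim·A = 6.455e-05 · 2.525e-05 = 1.630e-09 m³.
Inverting, life L = V_lim·H/(K·W) = 1.630e-09 · 1.911e+09 / (1.713e-03 · 59.26) = 30.69 m.

value=30.69 m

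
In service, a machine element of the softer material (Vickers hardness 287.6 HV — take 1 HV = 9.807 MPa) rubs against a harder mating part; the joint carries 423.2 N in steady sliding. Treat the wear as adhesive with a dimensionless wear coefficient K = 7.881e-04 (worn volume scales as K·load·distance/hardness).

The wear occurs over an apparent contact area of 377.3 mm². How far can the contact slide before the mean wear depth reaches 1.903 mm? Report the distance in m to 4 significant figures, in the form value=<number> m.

value=6072 m

The intermediates are displayed rounded. All working math carries exact precision. Rounded just once, at four significant digits.
Hardness H = 287.6 HV × 9.807 MPa/HV = 2820 MPa = 2.820e+09 Pa.
Contact area A = 377.3 mm² = 3.773e-04 m².
Depth limit h_lim = 1.903 mm = 0.001903 m.
Expressed in SI base units: W = 423.2 N, H = 2.820e+09 Pa, K = 7.881e-04.
Wearable volume V_lim = h_lim·A = 0.001903 · 3.773e-04 = 7.180e-07 m³.
Life L = V_lim·H/(K·W) = 7.180e-07 · 2.820e+09 / (7.881e-04 · 423.2) = 6072 m.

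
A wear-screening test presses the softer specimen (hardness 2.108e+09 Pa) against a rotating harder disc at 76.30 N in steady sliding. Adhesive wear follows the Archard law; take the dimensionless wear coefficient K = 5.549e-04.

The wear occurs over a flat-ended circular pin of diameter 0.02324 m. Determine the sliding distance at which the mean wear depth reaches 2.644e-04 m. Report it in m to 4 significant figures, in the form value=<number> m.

value=5584 m

Each operation maintains full precision; the intermediates are displayed rounded — one last rounding: 4 significant figures.
Convert: Contact area A = π·d²/4 = π·(0.02324 m)²/4 = 4.242e-04 m².
SI base units throughout: W = 76.30 N, H = 2.108e+09 Pa, K = 5.549e-04.
Limit volume V_lim = h_lim·A = 2.644e-04 · 4.242e-04 = 1.122e-07 m³.
Life L = V_lim·H/(K·W) = 1.122e-07 · 2.108e+09 / (5.549e-04 · 76.30) = 5584 m.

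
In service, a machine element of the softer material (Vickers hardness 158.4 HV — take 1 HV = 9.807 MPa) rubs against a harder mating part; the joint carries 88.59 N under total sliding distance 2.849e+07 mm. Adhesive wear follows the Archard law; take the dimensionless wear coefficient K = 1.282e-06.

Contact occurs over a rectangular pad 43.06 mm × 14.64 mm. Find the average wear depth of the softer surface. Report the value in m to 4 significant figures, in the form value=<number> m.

value=3.304e-06 m

The intermediates are printed rounded. The computation maintains full precision. Rounded just once: 4 significant digits.
Sliding distance L = 2.849e+07 mm = 2.849e+04 m.
Hardness H = 158.4 HV × 9.807 MPa/HV = 1553 MPa = 1.553e+09 Pa.
Pad sides 43.06 mm × 14.64 mm = 0.04306 m × 0.01464 m. Contact area A = 0.04306 m × 0.01464 m = 6.304e-04 m².
Collected in SI base units: W = 88.59 N, H = 1.553e+09 Pa, K = 1.282e-06.
Volume removed: V = K·W·L/H = 1.282e-06 · 88.59 · 2.849e+04 / 1.553e+09 = 2.083e-09 m³.
Depth of wear h = V/A = 2.083e-09 / 6.304e-04 = 3.304e-06 m.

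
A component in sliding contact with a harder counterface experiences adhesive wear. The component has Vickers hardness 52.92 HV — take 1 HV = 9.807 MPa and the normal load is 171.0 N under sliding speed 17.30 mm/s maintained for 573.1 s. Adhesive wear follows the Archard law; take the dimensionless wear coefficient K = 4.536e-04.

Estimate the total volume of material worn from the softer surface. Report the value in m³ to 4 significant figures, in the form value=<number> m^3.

value=1.482e-09 m^3

The intermediates are shown rounded, and all working math holds full precision, and one final rounding to 4 significant figures.
Convert: Sliding speed v = 17.30 mm/s = 0.01730 m/s. The distance L = v·t = 0.01730 m/s × 573.1 s = 9.915 m.
Convert: Hardness H = 52.92 HV × 9.807 MPa/HV = 519.0 MPa = 5.190e+08 Pa.
Collected in SI base units: W = 171.0 N, H = 5.190e+08 Pa, K = 4.536e-04.
Apply Archard: V = K·W·L/H = 4.536e-04 · 171.0 · 9.915 / 5.190e+08 = 1.482e-09 m³.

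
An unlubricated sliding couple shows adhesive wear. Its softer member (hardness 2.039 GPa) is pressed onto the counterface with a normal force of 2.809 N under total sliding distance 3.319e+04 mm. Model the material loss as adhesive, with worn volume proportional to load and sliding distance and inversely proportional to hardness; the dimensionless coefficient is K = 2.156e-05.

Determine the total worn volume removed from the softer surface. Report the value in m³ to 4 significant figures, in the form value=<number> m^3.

Intermediate values are displayed rounded. All arithmetic maintains full float precision. Rounded once at the end, at 4 significant figures.
The distance L = 3.319e+04 mm = 33.19 m.
Hardness H = 2.039 GPa = 2.039e+09 Pa.
Working in SI base units: W = 2.809 N, H = 2.039e+09 Pa, K = 2.156e-05.
By Archard's law, V = K·W·L/H = 2.156e-05 · 2.809 · 33.19 / 2.039e+09 = 9.858e-13 m³.

value=9.858e-13 m^3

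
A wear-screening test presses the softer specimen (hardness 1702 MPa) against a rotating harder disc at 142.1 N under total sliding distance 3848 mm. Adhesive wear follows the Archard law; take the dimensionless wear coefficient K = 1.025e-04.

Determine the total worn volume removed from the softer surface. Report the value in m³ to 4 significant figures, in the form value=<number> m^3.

value=3.293e-11 m^3

The intermediates are printed rounded — every step runs at exact precision; one last rounding: 4 significant figures.
Path length L = 3848 mm = 3.848 m.
Hardness H = 1702 MPa = 1.702e+09 Pa.
Working in SI base units: W = 142.1 N, H = 1.702e+09 Pa, K = 1.025e-04.
Volume removed: V = K·W·L/H = 1.025e-04 · 142.1 · 3.848 / 1.702e+09 = 3.293e-11 m³.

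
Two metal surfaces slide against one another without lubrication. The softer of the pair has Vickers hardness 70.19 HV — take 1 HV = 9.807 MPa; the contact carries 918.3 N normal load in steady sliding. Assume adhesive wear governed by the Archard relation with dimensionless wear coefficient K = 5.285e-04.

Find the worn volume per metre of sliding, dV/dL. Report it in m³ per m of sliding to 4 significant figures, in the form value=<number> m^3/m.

The computation maintains full float precision. Shown intermediates are rounded; a lone final rounding: four significant digits.
Convert: Hardness H = 70.19 HV × 9.807 MPa/HV = 688.4 MPa = 6.884e+08 Pa.
Expressed in SI base units: W = 918.3 N, H = 6.884e+08 Pa, K = 5.285e-04.
Rate of wear dV/dL = K·W/H (no L dependence): 5.285e-04 · 918.3 / 6.884e+08 = 7.050e-10 m³/m.

value=7.050e-10 m^3/m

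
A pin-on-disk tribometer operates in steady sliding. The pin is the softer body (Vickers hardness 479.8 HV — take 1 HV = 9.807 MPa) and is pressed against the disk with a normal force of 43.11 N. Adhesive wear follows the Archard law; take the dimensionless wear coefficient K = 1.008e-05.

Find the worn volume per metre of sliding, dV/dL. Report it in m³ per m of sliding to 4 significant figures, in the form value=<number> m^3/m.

Shown intermediates are rounded — the computation keeps exact precision, and one final rounding, at 4 significant figures.
Hardness H = 479.8 HV × 9.807 MPa/HV = 4705 MPa = 4.705e+09 Pa.
In SI base units: W = 43.11 N, H = 4.705e+09 Pa, K = 1.008e-05.
Rate of wear dV/dL = K·W/H, per unit distance: 1.008e-05 · 43.11 / 4.705e+09 = 9.235e-14 m³/m.

value=9.235e-14 m^3/m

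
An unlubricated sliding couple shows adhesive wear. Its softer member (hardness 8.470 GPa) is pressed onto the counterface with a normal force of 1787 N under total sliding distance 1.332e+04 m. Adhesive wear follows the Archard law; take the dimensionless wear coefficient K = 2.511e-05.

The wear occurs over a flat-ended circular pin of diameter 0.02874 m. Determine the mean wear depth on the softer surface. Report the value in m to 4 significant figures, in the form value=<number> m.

value=1.088e-04 m

Intermediates are printed rounded, and the computation holds full float precision; a lone final rounding, at 4 significant figures.
Convert: Hardness H = 8.470 GPa = 8.470e+09 Pa.
Convert: Contact area A = π·d²/4 = π·(0.02874 m)²/4 = 6.487e-04 m².
In SI base units, W = 1787 N, H = 8.470e+09 Pa, K = 2.511e-05.
By Archard's law, V = K·W·L/H = 2.511e-05 · 1787 · 1.332e+04 / 8.470e+09 = 7.057e-08 m³.
Depth of wear h = V/A = 7.057e-08 / 6.487e-04 = 1.088e-04 m.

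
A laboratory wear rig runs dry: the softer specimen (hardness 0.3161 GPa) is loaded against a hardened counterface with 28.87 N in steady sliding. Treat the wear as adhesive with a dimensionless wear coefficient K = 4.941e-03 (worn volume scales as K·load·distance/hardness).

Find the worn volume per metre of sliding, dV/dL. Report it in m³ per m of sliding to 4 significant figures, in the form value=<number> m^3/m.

value=4.513e-10 m^3/m

The algebra keeps exact precision, and intermediates are shown rounded; one final rounding, at 4 significant digits.
Hardness H = 0.3161 GPa = 3.161e+08 Pa.
Restated in SI base units: W = 28.87 N, H = 3.161e+08 Pa, K = 4.941e-03.
Rate of wear dV/dL = K·W/H, so: 4.941e-03 · 28.87 / 3.161e+08 = 4.513e-10 m³/m.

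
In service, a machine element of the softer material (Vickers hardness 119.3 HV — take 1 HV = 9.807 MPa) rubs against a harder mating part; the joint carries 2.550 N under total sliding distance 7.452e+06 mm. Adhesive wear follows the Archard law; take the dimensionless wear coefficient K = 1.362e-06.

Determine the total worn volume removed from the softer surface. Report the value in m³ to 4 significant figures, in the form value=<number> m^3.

value=2.212e-11 m^3

Quoted intermediates are rounded; every step keeps exact precision. Rounded just once: four significant digits.
Path length L = 7.452e+06 mm = 7452 m.
Hardness H = 119.3 HV × 9.807 MPa/HV = 1170 MPa = 1.170e+09 Pa.
Working in SI base units: W = 2.550 N, H = 1.170e+09 Pa, K = 1.362e-06.
Apply Archard: V = K·W·L/H = 1.362e-06 · 2.550 · 7452 / 1.170e+09 = 2.212e-11 m³.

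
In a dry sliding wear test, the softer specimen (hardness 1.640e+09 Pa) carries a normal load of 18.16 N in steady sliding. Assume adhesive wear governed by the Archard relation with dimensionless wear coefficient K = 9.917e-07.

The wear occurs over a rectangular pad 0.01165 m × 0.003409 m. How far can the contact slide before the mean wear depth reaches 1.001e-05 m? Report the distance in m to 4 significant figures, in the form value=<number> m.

The algebra keeps full precision; displayed values are rounded, and a single final rounding, at four significant digits.
Contact area A = 0.01165 m × 0.003409 m = 3.971e-05 m².
In SI base units: W = 18.16 N, H = 1.640e+09 Pa, K = 9.917e-07.
Limit volume V_lim = h_lim·A = 1.001e-05 · 3.971e-05 = 3.975e-10 m³.
So the life L = V_lim·H/(K·W) = 3.975e-10 · 1.640e+09 / (9.917e-07 · 18.16) = 3.620e+04 m.

value=3.620e+04 m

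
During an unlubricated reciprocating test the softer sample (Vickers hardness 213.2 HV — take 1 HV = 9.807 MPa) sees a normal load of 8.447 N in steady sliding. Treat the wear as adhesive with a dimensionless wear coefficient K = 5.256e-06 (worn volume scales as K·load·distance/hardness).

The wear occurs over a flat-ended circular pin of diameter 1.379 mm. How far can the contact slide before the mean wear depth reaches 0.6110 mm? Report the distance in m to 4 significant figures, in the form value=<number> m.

value=4.298e+04 m

The computation maintains full float precision; quoted intermediates are rounded. Rounded just once, at 4 significant figures.
Convert: Hardness H = 213.2 HV × 9.807 MPa/HV = 2091 MPa = 2.091e+09 Pa.
Convert: Pin diameter d = 1.379 mm = 0.001379 m. Contact area A = π·d²/4 = π·(0.001379 m)²/4 = 1.494e-06 m².
Convert: Depth limit h_lim = 0.6110 mm = 6.110e-04 m.
Expressed in SI base units: W = 8.447 N, H = 2.091e+09 Pa, K = 5.256e-06.
Permissible volume V_lim = h_lim·A = 6.110e-04 · 1.494e-06 = 9.126e-10 m³.
Sliding life L = V_lim·H/(K·W) = 9.126e-10 · 2.091e+09 / (5.256e-06 · 8.447) = 4.298e+04 m.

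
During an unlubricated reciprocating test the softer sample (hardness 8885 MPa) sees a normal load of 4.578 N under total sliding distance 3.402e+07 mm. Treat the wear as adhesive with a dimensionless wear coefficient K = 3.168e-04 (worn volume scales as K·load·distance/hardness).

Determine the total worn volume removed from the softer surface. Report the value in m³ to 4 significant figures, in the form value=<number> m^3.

value=5.553e-09 m^3

Each operation maintains full precision. Intermediate values are printed rounded; rounded once at the end to four significant figures.
The distance L = 3.402e+07 mm = 3.402e+04 m.
Hardness H = 8885 MPa = 8.885e+09 Pa.
In SI base units, W = 4.578 N, H = 8.885e+09 Pa, K = 3.168e-04.
Archard relation: V = K·W·L/H = 3.168e-04 · 4.578 · 3.402e+04 / 8.885e+09 = 5.553e-09 m³.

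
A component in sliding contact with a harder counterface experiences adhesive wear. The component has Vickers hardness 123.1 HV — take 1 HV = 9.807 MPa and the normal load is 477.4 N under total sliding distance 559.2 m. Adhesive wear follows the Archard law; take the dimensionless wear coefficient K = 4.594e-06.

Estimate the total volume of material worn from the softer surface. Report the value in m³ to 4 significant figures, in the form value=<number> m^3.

value=1.016e-09 m^3

Each operation holds full precision; intermediates are shown rounded, and one final rounding, at 4 significant figures.
Hardness H = 123.1 HV × 9.807 MPa/HV = 1207 MPa = 1.207e+09 Pa.
Collected in SI base units: W = 477.4 N, H = 1.207e+09 Pa, K = 4.594e-06.
Archard relation: V = K·W·L/H = 4.594e-06 · 477.4 · 559.2 / 1.207e+09 = 1.016e-09 m³.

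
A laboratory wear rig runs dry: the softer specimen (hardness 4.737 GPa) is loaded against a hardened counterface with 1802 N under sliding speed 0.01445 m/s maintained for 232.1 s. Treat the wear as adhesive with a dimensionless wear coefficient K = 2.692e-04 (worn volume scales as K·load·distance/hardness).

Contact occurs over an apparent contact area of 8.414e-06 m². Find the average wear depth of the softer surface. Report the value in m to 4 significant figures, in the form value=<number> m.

The intermediates are printed rounded. Every step carries full precision, and a lone final rounding: 4 significant digits.
Distance covered L = v·t = 0.01445 m/s × 232.1 s = 3.354 m.
Hardness H = 4.737 GPa = 4.737e+09 Pa.
Working in SI base units: W = 1802 N, H = 4.737e+09 Pa, K = 2.692e-04.
Apply Archard: V = K·W·L/H = 2.692e-04 · 1802 · 3.354 / 4.737e+09 = 3.435e-10 m³.
Depth of wear h = V/A = 3.435e-10 / 8.414e-06 = 4.082e-05 m.

value=4.082e-05 m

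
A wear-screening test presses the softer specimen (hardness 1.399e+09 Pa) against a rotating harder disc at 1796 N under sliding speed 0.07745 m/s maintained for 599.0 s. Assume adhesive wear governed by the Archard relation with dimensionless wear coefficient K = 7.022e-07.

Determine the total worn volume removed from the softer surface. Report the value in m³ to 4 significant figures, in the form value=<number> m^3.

value=4.182e-11 m^3

Each operation maintains exact precision; intermediates are shown rounded — one final rounding, at four significant digits.
Convert: Distance covered L = v·t = 0.07745 m/s × 599.0 s = 46.39 m.
As SI base values: W = 1796 N, H = 1.399e+09 Pa, K = 7.022e-07.
Wear volume V = K·W·L/H = 7.022e-07 · 1796 · 46.39 / 1.399e+09 = 4.182e-11 m³.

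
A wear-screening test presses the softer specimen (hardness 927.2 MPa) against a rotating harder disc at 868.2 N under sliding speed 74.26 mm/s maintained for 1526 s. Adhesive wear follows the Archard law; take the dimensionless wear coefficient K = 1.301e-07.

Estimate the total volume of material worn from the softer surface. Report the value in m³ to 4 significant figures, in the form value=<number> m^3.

value=1.380e-11 m^3

Intermediates are shown rounded; each operation carries full float precision — rounded once at the end to four significant digits.
Sliding speed v = 74.26 mm/s = 0.07426 m/s. Distance covered L = v·t = 0.07426 m/s × 1526 s = 113.3 m.
Hardness H = 927.2 MPa = 9.272e+08 Pa.
SI base units throughout: W = 868.2 N, H = 9.272e+08 Pa, K = 1.301e-07.
By Archard's law, V = K·W·L/H = 1.301e-07 · 868.2 · 113.3 / 9.272e+08 = 1.380e-11 m³.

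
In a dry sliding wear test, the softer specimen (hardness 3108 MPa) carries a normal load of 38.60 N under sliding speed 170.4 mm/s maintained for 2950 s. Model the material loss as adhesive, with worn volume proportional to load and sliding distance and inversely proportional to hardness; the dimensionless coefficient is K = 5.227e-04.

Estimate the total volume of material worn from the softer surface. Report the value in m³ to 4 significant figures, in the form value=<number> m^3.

value=3.263e-09 m^3

Every step holds full float precision, and intermediate values are printed rounded, and one final rounding: four significant digits.
Convert: Sliding speed v = 170.4 mm/s = 0.1704 m/s. Total distance L = v·t = 0.1704 m/s × 2950 s = 502.7 m.
Convert: Hardness H = 3108 MPa = 3.108e+09 Pa.
Expressed in SI base units: W = 38.60 N, H = 3.108e+09 Pa, K = 5.227e-04.
Apply Archard: V = K·W·L/H = 5.227e-04 · 38.60 · 502.7 / 3.108e+09 = 3.263e-09 m³.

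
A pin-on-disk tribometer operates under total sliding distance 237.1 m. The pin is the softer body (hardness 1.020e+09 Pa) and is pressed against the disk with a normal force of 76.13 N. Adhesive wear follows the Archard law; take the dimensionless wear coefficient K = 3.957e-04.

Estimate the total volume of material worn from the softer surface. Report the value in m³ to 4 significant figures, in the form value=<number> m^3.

The intermediates are printed rounded. Every step holds exact precision, and rounded once at the end to four significant digits.
As SI base values: W = 76.13 N, H = 1.020e+09 Pa, K = 3.957e-04.
By Archard's law, V = K·W·L/H = 3.957e-04 · 76.13 · 237.1 / 1.020e+09 = 7.003e-09 m³.

value=7.003e-09 m^3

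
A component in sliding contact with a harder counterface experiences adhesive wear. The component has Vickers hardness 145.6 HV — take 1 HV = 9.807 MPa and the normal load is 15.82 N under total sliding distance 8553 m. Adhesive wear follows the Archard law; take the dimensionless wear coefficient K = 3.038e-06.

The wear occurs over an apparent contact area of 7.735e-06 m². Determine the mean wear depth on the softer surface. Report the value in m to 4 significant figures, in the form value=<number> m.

value=3.722e-05 m

The intermediates are displayed rounded. All arithmetic keeps full precision, and rounded once at the end: 4 significant figures.
Convert: Hardness H = 145.6 HV × 9.807 MPa/HV = 1428 MPa = 1.428e+09 Pa.
Collected in SI base units: W = 15.82 N, H = 1.428e+09 Pa, K = 3.038e-06.
Wear volume V = K·W·L/H = 3.038e-06 · 15.82 · 8553 / 1.428e+09 = 2.879e-10 m³.
Average depth h = V/A = 2.879e-10 / 7.735e-06 = 3.722e-05 m.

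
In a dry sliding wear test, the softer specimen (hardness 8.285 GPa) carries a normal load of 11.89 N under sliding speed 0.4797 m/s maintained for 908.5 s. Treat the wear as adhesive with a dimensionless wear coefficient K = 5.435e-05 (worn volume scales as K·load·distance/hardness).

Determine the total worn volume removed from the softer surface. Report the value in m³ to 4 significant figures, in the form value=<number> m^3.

Intermediates are printed rounded — every step carries full float precision; rounded once at the end: 4 significant figures.
Convert: Path length L = v·t = 0.4797 m/s × 908.5 s = 435.8 m.
Convert: Hardness H = 8.285 GPa = 8.285e+09 Pa.
Expressed in SI base units: W = 11.89 N, H = 8.285e+09 Pa, K = 5.435e-05.
Worn volume V = K·W·L/H = 5.435e-05 · 11.89 · 435.8 / 8.285e+09 = 3.399e-11 m³.

value=3.399e-11 m^3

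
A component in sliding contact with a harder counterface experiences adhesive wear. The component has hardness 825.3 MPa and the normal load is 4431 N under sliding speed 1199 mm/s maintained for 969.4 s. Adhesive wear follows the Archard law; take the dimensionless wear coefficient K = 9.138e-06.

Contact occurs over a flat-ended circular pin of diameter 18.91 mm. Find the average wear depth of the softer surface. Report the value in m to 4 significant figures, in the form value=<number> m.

value=2.030e-04 m

Intermediate values are shown rounded; all working math keeps full float precision — a lone final rounding: 4 significant digits.
Sliding speed v = 1199 mm/s = 1.199 m/s. Distance covered L = v·t = 1.199 m/s × 969.4 s = 1162 m.
Hardness H = 825.3 MPa = 8.253e+08 Pa.
Pin diameter d = 18.91 mm = 0.01891 m. Contact area A = π·d²/4 = π·(0.01891 m)²/4 = 2.808e-04 m².
Restated in SI base units: W = 4431 N, H = 8.253e+08 Pa, K = 9.138e-06.
Worn volume V = K·W·L/H = 9.138e-06 · 4431 · 1162 / 8.253e+08 = 5.702e-08 m³.
Wear depth h = V/A = 5.702e-08 / 2.808e-04 = 2.030e-04 m.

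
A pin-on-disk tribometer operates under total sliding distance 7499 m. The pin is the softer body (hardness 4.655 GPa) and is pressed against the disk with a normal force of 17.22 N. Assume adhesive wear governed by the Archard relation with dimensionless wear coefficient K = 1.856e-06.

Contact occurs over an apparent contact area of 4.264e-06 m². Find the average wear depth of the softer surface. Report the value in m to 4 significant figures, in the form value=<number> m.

value=1.207e-05 m

All working math holds full precision, and the intermediates are shown rounded, and a lone final rounding to four significant digits.
Convert: Hardness H = 4.655 GPa = 4.655e+09 Pa.
Working in SI base units: W = 17.22 N, H = 4.655e+09 Pa, K = 1.856e-06.
Worn volume V = K·W·L/H = 1.856e-06 · 17.22 · 7499 / 4.655e+09 = 5.149e-11 m³.
Mean wear depth h = V/A = 5.149e-11 / 4.264e-06 = 1.207e-05 m.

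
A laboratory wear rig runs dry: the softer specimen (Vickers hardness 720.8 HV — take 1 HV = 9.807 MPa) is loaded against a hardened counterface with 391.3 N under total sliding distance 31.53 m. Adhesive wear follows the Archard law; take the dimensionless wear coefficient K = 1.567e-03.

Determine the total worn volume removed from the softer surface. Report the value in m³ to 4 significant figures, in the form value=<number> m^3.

value=2.735e-09 m^3

Intermediate values are shown rounded — the algebra maintains full float precision, and one final rounding, at four significant figures.
Hardness H = 720.8 HV × 9.807 MPa/HV = 7069 MPa = 7.069e+09 Pa.
Collected in SI base units: W = 391.3 N, H = 7.069e+09 Pa, K = 1.567e-03.
Worn volume V = K·W·L/H = 1.567e-03 · 391.3 · 31.53 / 7.069e+09 = 2.735e-09 m³.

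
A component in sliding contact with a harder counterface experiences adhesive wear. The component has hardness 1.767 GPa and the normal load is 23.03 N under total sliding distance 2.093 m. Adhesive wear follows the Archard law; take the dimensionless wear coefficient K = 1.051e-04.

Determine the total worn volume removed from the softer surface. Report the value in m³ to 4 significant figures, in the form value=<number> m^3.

value=2.867e-12 m^3

Every step carries exact precision; quoted intermediates are rounded — a lone final rounding: 4 significant digits.
Hardness H = 1.767 GPa = 1.767e+09 Pa.
In SI base units, W = 23.03 N, H = 1.767e+09 Pa, K = 1.051e-04.
Apply Archard: V = K·W·L/H = 1.051e-04 · 23.03 · 2.093 / 1.767e+09 = 2.867e-12 m³.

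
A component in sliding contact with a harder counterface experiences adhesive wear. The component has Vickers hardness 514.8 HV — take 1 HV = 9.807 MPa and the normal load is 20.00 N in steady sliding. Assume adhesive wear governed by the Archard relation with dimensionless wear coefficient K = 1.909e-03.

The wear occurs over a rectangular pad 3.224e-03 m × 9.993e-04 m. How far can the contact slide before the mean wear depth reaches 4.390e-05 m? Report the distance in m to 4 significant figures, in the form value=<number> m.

value=18.70 m

All arithmetic runs at full precision, and shown intermediates are rounded — one final rounding: 4 significant digits.
Convert: Hardness H = 514.8 HV × 9.807 MPa/HV = 5049 MPa = 5.049e+09 Pa.
Convert: Contact area A = 3.224e-03 m × 9.993e-04 m = 3.222e-06 m².
Working in SI base units: W = 20.00 N, H = 5.049e+09 Pa, K = 1.909e-03.
Allowed volume V_lim = h_lim·A = 4.390e-05 · 3.222e-06 = 1.414e-10 m³.
Sliding life L = V_lim·H/(K·W) = 1.414e-10 · 5.049e+09 / (1.909e-03 · 20.00) = 18.70 m.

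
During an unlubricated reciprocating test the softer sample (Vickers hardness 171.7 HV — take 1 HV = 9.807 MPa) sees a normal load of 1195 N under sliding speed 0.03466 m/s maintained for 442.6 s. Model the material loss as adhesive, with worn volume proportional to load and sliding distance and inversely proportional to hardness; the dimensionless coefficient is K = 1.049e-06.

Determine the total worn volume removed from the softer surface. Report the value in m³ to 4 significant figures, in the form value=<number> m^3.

value=1.142e-11 m^3

Intermediates are displayed rounded. Every step runs at exact precision, and rounded once at the end, at 4 significant digits.
Convert: Distance L = v·t = 0.03466 m/s × 442.6 s = 15.34 m.
Convert: Hardness H = 171.7 HV × 9.807 MPa/HV = 1684 MPa = 1.684e+09 Pa.
Collected in SI base units: W = 1195 N, H = 1.684e+09 Pa, K = 1.049e-06.
Archard volume V = K·W·L/H = 1.049e-06 · 1195 · 15.34 / 1.684e+09 = 1.142e-11 m³.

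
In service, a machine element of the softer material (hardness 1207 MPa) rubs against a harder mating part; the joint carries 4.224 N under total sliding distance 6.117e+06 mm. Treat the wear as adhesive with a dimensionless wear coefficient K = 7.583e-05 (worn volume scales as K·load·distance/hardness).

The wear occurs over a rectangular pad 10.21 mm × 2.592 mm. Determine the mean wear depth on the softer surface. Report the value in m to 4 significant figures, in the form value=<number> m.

Intermediate values appear rounded. Each operation maintains full float precision, and a single final rounding, at 4 significant digits.
Sliding distance L = 6.117e+06 mm = 6117 m.
Hardness H = 1207 MPa = 1.207e+09 Pa.
Pad sides 10.21 mm × 2.592 mm = 0.01021 m × 0.002592 m. Contact area A = 0.01021 m × 0.002592 m = 2.646e-05 m².
Working in SI base units: W = 4.224 N, H = 1.207e+09 Pa, K = 7.583e-05.
Archard relation: V = K·W·L/H = 7.583e-05 · 4.224 · 6117 / 1.207e+09 = 1.623e-09 m³.
Average depth h = V/A = 1.623e-09 / 2.646e-05 = 6.134e-05 m.

value=6.134e-05 m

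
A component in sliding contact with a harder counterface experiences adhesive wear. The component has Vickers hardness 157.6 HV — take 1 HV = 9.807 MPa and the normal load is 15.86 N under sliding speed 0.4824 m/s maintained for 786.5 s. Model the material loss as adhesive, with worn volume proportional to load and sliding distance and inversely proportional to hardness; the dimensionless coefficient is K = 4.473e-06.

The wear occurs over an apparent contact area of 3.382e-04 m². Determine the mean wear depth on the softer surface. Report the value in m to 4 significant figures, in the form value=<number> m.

All arithmetic holds exact precision, and displayed values are rounded — a single final rounding, at 4 significant digits.
Distance L = v·t = 0.4824 m/s × 786.5 s = 379.4 m.
Hardness H = 157.6 HV × 9.807 MPa/HV = 1546 MPa = 1.546e+09 Pa.
Working in SI base units: W = 15.86 N, H = 1.546e+09 Pa, K = 4.473e-06.
Worn volume V = K·W·L/H = 4.473e-06 · 15.86 · 379.4 / 1.546e+09 = 1.741e-11 m³.
Mean wear depth h = V/A = 1.741e-11 / 3.382e-04 = 5.149e-08 m.

value=5.149e-08 m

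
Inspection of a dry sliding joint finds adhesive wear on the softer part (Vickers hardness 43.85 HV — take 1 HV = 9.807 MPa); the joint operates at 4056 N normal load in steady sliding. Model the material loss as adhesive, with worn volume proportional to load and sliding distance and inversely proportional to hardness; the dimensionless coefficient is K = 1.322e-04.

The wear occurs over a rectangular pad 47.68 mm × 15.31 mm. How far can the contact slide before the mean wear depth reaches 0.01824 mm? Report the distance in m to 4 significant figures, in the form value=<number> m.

value=10.68 m

Printed values are rounded; the computation holds full precision. Rounded just once, at four significant digits.
Hardness H = 43.85 HV × 9.807 MPa/HV = 430.0 MPa = 4.300e+08 Pa.
Pad sides 47.68 mm × 15.31 mm = 0.04768 m × 0.01531 m. Contact area A = 0.04768 m × 0.01531 m = 7.300e-04 m².
Depth limit h_lim = 0.01824 mm = 1.824e-05 m.
SI base units throughout: W = 4056 N, H = 4.300e+08 Pa, K = 1.322e-04.
Permissible volume V_lim = h_lim·A = 1.824e-05 · 7.300e-04 = 1.331e-08 m³.
Thus life L = V_lim·H/(K·W) = 1.331e-08 · 4.300e+08 / (1.322e-04 · 4056) = 10.68 m.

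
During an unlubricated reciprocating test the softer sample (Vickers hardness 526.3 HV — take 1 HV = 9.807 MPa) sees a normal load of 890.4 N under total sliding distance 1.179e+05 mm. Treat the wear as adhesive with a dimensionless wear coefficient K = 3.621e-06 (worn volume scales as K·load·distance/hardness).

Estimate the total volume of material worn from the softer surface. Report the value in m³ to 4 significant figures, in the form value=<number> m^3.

The algebra keeps full precision. Shown intermediates are rounded — a single final rounding to four significant figures.
Convert: Distance L = 1.179e+05 mm = 117.9 m.
Convert: Hardness H = 526.3 HV × 9.807 MPa/HV = 5161 MPa = 5.161e+09 Pa.
As SI base values: W = 890.4 N, H = 5.161e+09 Pa, K = 3.621e-06.
Worn volume V = K·W·L/H = 3.621e-06 · 890.4 · 117.9 / 5.161e+09 = 7.365e-11 m³.

value=7.365e-11 m^3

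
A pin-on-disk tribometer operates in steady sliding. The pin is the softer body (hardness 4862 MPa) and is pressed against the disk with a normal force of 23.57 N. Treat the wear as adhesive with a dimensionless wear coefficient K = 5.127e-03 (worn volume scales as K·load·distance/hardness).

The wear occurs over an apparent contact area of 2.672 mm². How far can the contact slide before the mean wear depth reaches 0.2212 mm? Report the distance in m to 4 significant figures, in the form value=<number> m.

Every step runs at exact precision; printed values are rounded — a single final rounding to four significant digits.
Hardness H = 4862 MPa = 4.862e+09 Pa.
Contact area A = 2.672 mm² = 2.672e-06 m².
Depth limit h_lim = 0.2212 mm = 2.212e-04 m.
Working in SI base units: W = 23.57 N, H = 4.862e+09 Pa, K = 5.127e-03.
Limit volume V_lim = h_lim·A = 2.212e-04 · 2.672e-06 = 5.910e-10 m³.
Sliding life L = V_lim·H/(K·W) = 5.910e-10 · 4.862e+09 / (5.127e-03 · 23.57) = 23.78 m.

value=23.78 m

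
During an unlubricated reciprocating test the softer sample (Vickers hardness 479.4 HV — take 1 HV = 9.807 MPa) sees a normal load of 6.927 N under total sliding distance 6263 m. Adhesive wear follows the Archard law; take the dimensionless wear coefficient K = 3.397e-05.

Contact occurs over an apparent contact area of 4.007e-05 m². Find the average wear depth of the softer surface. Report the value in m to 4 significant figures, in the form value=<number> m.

Intermediates are displayed rounded. The computation maintains exact precision. Rounded just once: 4 significant digits.
Convert: Hardness H = 479.4 HV × 9.807 MPa/HV = 4701 MPa = 4.701e+09 Pa.
SI base units throughout: W = 6.927 N, H = 4.701e+09 Pa, K = 3.397e-05.
Apply Archard: V = K·W·L/H = 3.397e-05 · 6.927 · 6263 / 4.701e+09 = 3.135e-10 m³.
Depth of wear h = V/A = 3.135e-10 / 4.007e-05 = 7.823e-06 m.

value=7.823e-06 m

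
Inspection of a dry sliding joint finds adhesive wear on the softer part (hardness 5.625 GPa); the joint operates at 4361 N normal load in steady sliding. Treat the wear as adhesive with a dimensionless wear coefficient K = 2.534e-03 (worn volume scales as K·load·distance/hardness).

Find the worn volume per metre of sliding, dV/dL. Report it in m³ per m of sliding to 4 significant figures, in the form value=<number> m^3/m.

Intermediate values are shown rounded — the algebra keeps exact precision; a single final rounding to four significant figures.
Convert: Hardness H = 5.625 GPa = 5.625e+09 Pa.
Working in SI base units: W = 4361 N, H = 5.625e+09 Pa, K = 2.534e-03.
Volumetric rate dV/dL = K·W/H: 2.534e-03 · 4361 / 5.625e+09 = 1.965e-09 m³/m.

value=1.965e-09 m^3/m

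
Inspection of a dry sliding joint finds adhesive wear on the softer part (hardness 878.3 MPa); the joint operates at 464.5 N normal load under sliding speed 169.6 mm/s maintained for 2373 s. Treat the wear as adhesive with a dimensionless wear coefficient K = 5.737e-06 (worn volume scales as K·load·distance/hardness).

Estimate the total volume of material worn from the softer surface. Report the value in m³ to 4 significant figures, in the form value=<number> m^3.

Each operation carries full precision, and intermediate values are displayed rounded. Rounded once at the end to four significant digits.
Sliding speed v = 169.6 mm/s = 0.1696 m/s. Distance L = v·t = 0.1696 m/s × 2373 s = 402.5 m.
Hardness H = 878.3 MPa = 8.783e+08 Pa.
Collected in SI base units: W = 464.5 N, H = 8.783e+08 Pa, K = 5.737e-06.
Worn volume V = K·W·L/H = 5.737e-06 · 464.5 · 402.5 / 8.783e+08 = 1.221e-09 m³.

value=1.221e-09 m^3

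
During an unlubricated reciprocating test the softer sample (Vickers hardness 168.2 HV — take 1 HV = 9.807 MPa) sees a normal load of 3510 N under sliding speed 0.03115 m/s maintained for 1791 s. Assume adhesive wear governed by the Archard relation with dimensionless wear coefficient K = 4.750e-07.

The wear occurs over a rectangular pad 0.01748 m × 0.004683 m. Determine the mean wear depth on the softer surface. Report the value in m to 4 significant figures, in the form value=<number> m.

Displayed values are rounded. All working math maintains full float precision. Rounded once at the end, at four significant digits.
Convert: Total distance L = v·t = 0.03115 m/s × 1791 s = 55.79 m.
Convert: Hardness H = 168.2 HV × 9.807 MPa/HV = 1650 MPa = 1.650e+09 Pa.
Convert: Contact area A = 0.01748 m × 0.004683 m = 8.186e-05 m².
In SI base units, W = 3510 N, H = 1.650e+09 Pa, K = 4.750e-07.
Apply Archard: V = K·W·L/H = 4.750e-07 · 3510 · 55.79 / 1.650e+09 = 5.639e-11 m³.
Depth of wear h = V/A = 5.639e-11 / 8.186e-05 = 6.889e-07 m.

value=6.889e-07 m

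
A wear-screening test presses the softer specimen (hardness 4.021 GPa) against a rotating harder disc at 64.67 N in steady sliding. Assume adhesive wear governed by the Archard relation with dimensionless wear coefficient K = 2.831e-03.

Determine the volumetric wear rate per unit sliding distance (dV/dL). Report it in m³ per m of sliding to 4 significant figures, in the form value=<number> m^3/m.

value=4.553e-11 m^3/m

All arithmetic runs at full precision, and intermediates are shown rounded — rounded once at the end to four significant digits.
Convert: Hardness H = 4.021 GPa = 4.021e+09 Pa.
In SI base units, W = 64.67 N, H = 4.021e+09 Pa, K = 2.831e-03.
The wear rate dV/dL = K·W/H — distance-free: 2.831e-03 · 64.67 / 4.021e+09 = 4.553e-11 m³/m.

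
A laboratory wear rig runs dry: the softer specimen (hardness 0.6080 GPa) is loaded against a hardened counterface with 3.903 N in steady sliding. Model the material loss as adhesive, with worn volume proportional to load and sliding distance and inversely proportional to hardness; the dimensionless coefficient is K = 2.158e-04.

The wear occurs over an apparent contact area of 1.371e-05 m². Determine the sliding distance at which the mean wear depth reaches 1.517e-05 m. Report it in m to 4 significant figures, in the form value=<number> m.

value=150.1 m

The intermediates are shown rounded; the algebra holds full precision — rounded just once, at four significant digits.
Hardness H = 0.6080 GPa = 6.080e+08 Pa.
Expressed in SI base units: W = 3.903 N, H = 6.080e+08 Pa, K = 2.158e-04.
Permissible volume V_lim = h_lim·A = 1.517e-05 · 1.371e-05 = 2.080e-10 m³.
Thus life L = V_lim·H/(K·W) = 2.080e-10 · 6.080e+08 / (2.158e-04 · 3.903) = 150.1 m.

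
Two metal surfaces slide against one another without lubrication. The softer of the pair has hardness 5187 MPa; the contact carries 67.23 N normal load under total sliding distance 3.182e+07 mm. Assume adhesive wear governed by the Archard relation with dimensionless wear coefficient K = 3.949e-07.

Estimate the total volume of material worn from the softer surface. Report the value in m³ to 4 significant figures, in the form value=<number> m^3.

value=1.629e-10 m^3

The intermediates are displayed rounded. The algebra maintains full precision, and one last rounding to 4 significant figures.
Sliding distance L = 3.182e+07 mm = 3.182e+04 m.
Hardness H = 5187 MPa = 5.187e+09 Pa.
SI base units throughout: W = 67.23 N, H = 5.187e+09 Pa, K = 3.949e-07.
Archard relation: V = K·W·L/H = 3.949e-07 · 67.23 · 3.182e+04 / 5.187e+09 = 1.629e-10 m³.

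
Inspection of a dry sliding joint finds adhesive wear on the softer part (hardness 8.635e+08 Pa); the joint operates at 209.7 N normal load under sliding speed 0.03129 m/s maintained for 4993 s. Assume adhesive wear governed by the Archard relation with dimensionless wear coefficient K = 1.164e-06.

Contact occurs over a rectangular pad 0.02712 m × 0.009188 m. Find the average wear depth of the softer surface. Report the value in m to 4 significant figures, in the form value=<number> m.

value=1.772e-07 m

Intermediates are printed rounded. All working math carries full float precision — rounded just once to 4 significant figures.
Convert: The distance L = v·t = 0.03129 m/s × 4993 s = 156.2 m.
Convert: Contact area A = 0.02712 m × 0.009188 m = 2.492e-04 m².
In SI base units, W = 209.7 N, H = 8.635e+08 Pa, K = 1.164e-06.
Volume removed: V = K·W·L/H = 1.164e-06 · 209.7 · 156.2 / 8.635e+08 = 4.416e-11 m³.
Depth of wear h = V/A = 4.416e-11 / 2.492e-04 = 1.772e-07 m.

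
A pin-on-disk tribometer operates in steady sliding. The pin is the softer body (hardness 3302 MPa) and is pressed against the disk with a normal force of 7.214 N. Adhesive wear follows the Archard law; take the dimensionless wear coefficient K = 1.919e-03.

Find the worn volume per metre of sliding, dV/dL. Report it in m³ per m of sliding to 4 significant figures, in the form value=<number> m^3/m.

Intermediate values are shown rounded. All working math maintains exact precision — rounded just once to 4 significant digits.
Hardness H = 3302 MPa = 3.302e+09 Pa.
As SI base values: W = 7.214 N, H = 3.302e+09 Pa, K = 1.919e-03.
Wear rate dV/dL = K·W/H — distance-free: 1.919e-03 · 7.214 / 3.302e+09 = 4.193e-12 m³/m.

value=4.193e-12 m^3/m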